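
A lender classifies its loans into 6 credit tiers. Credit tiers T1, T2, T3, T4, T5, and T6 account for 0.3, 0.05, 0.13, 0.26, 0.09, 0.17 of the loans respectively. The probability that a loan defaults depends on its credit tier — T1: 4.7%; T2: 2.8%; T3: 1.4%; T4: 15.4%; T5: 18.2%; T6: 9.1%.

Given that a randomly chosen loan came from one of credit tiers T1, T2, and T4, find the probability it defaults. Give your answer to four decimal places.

P(D|S) ≈ 0.0910

Let S = {T1, T2, T4}.
P(S) = 0.3 + 0.05 + 0.26 = 0.61.
P(D ∩ S) = 0.047·0.3 + 0.028·0.05 + 0.154·0.26 = 0.0141 + 0.0014 + 0.04004 = 0.05554.
P(D | S) = 0.05554 / 0.61 = 0.091049…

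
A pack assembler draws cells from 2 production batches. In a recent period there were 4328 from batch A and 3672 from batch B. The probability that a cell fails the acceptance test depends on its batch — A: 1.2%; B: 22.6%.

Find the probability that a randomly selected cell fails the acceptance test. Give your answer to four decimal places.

P(F) ≈ 0.1102

Total: 4328 + 3672 = 8000.
P(A) = 4328/8000 = 0.541. P(B) = 3672/8000 = 0.459.
By the law of total probability,
P(F) = P(F|A)·P(A) + P(F|B)·P(B)
      = 0.012·0.541 + 0.226·0.459
      = 0.006492 + 0.103734 = 0.110226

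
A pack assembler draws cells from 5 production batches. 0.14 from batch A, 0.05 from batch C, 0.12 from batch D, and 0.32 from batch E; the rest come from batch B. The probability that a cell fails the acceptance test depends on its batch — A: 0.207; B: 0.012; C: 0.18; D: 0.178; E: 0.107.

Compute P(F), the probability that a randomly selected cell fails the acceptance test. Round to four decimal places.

P(B) = 1 − (0.14 + 0.05 + 0.12 + 0.32) = 0.37.
P(F) = P(F|A)·P(A) + P(F|B)·P(B) + P(F|C)·P(C) + P(F|D)·P(D) + P(F|E)·P(E)
      = 0.207·0.14 + 0.012·0.37 + 0.18·0.05 + 0.178·0.12 + 0.107·0.32
      = 0.02898 + 0.00444 + 0.009 + 0.02136 + 0.03424 = 0.09802

0.0980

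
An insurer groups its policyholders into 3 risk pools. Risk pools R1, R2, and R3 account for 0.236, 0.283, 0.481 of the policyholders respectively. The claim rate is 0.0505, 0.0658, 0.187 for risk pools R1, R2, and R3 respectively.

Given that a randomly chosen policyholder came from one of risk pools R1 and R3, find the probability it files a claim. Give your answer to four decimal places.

P(C|S) ≈ 0.1421

Let S = {R1, R3}.
P(S) = 0.236 + 0.481 = 0.717.
P(C ∩ S) = 0.0505·0.236 + 0.187·0.481 = 0.011918 + 0.089947 = 0.101865.
P(C | S) = 0.101865 / 0.717 = 0.142071…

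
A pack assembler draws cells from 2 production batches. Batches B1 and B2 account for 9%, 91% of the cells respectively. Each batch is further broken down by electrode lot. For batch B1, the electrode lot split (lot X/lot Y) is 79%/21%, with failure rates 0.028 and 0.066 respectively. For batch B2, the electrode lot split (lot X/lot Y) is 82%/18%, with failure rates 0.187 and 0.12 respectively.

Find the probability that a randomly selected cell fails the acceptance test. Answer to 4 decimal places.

0.1624

P(F|B1) = 0.79·0.028 + 0.21·0.066 = 0.02212 + 0.01386 = 0.03598
P(F|B2) = 0.82·0.187 + 0.18·0.12 = 0.15334 + 0.0216 = 0.17494
By total probability over the outer partition,
P(F) = 0.09·0.03598 + 0.91·0.17494
      = 0.0032382 + 0.1591954 = 0.1624336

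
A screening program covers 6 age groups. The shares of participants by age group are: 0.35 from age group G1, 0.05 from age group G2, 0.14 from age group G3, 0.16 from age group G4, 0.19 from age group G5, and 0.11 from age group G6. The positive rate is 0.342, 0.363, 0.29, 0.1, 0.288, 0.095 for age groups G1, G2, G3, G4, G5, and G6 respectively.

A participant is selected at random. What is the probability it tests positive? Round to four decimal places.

By the law of total probability,
P(T) = P(T|G1)·P(G1) + P(T|G2)·P(G2) + P(T|G3)·P(G3) + P(T|G4)·P(G4) + P(T|G5)·P(G5) + P(T|G6)·P(G6)
      = 0.342·0.35 + 0.363·0.05 + 0.29·0.14 + 0.1·0.16 + 0.288·0.19 + 0.095·0.11
      = 0.1197 + 0.01815 + 0.0406 + 0.016 + 0.05472 + 0.01045 = 0.25962

P(T) ≈ 0.2596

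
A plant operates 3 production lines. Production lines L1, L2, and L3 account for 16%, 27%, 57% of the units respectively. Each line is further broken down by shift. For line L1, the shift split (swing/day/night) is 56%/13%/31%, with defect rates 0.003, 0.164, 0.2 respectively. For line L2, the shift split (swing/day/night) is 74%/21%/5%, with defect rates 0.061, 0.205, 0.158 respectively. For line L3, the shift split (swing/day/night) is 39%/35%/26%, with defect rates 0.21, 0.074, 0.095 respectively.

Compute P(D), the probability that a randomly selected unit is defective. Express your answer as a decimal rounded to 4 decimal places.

0.1151

P(D|L1) = 0.56·0.003 + 0.13·0.164 + 0.31·0.2 = 0.00168 + 0.02132 + 0.062 = 0.085
P(D|L2) = 0.74·0.061 + 0.21·0.205 + 0.05·0.158 = 0.04514 + 0.04305 + 0.0079 = 0.09609
P(D|L3) = 0.39·0.21 + 0.35·0.074 + 0.26·0.095 = 0.0819 + 0.0259 + 0.0247 = 0.1325
By total probability over the outer partition,
P(D) = 0.16·0.085 + 0.27·0.09609 + 0.57·0.1325
      = 0.0136 + 0.0259443 + 0.075525 = 0.1150693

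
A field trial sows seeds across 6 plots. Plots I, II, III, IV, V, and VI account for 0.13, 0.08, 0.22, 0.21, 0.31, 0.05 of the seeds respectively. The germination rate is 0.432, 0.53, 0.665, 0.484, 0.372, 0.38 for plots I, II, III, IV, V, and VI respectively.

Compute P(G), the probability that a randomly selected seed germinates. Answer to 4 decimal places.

Summing over the partition,
P(G) = P(G|I)·P(I) + P(G|II)·P(II) + P(G|III)·P(III) + P(G|IV)·P(IV) + P(G|V)·P(V) + P(G|VI)·P(VI)
      = 0.432·0.13 + 0.53·0.08 + 0.665·0.22 + 0.484·0.21 + 0.372·0.31 + 0.38·0.05
      = 0.05616 + 0.0424 + 0.1463 + 0.10164 + 0.11532 + 0.019 = 0.48082

P(G) ≈ 0.4808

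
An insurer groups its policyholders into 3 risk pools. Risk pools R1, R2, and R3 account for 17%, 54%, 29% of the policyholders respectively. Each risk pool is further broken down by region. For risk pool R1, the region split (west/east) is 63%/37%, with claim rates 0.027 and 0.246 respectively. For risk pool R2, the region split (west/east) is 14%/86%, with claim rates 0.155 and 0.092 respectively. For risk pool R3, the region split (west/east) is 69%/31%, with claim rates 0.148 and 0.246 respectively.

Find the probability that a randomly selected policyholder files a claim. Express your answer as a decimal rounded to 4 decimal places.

P(C) ≈ 0.1245

P(C|R1) = 0.63·0.027 + 0.37·0.246 = 0.01701 + 0.09102 = 0.10803
P(C|R2) = 0.14·0.155 + 0.86·0.092 = 0.0217 + 0.07912 = 0.10082
P(C|R3) = 0.69·0.148 + 0.31·0.246 = 0.10212 + 0.07626 = 0.17838
Then overall,
P(C) = 0.17·0.10803 + 0.54·0.10082 + 0.29·0.17838
      = 0.0183651 + 0.0544428 + 0.0517302 = 0.1245381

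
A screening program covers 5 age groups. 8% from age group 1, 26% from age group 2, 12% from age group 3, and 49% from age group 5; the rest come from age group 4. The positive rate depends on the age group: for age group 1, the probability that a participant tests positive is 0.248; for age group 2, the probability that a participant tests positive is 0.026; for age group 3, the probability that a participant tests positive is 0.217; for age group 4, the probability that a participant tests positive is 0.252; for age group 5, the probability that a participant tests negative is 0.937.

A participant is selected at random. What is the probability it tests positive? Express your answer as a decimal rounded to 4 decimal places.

P(T) ≈ 0.0961

P(4) = 1 − (0.08 + 0.26 + 0.12 + 0.49) = 0.05.
P(T|5) = 1 − 0.937 = 0.063.
P(T) = P(T|1)·P(1) + P(T|2)·P(2) + P(T|3)·P(3) + P(T|4)·P(4) + P(T|5)·P(5)
      = 0.248·0.08 + 0.026·0.26 + 0.217·0.12 + 0.252·0.05 + 0.063·0.49
      = 0.01984 + 0.00676 + 0.02604 + 0.0126 + 0.03087 = 0.09611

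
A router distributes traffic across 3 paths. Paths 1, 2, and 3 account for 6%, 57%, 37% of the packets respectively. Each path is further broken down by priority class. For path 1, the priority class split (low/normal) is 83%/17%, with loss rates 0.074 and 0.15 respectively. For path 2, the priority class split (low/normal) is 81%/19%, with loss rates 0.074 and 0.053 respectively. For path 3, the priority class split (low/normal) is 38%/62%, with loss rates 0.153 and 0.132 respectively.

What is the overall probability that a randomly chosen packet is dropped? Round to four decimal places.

P(L|1) = 0.83·0.074 + 0.17·0.15 = 0.06142 + 0.0255 = 0.08692
P(L|2) = 0.81·0.074 + 0.19·0.053 = 0.05994 + 0.01007 = 0.07001
P(L|3) = 0.38·0.153 + 0.62·0.132 = 0.05814 + 0.08184 = 0.13998
Then overall,
P(L) = 0.06·0.08692 + 0.57·0.07001 + 0.37·0.13998
      = 0.0052152 + 0.0399057 + 0.0517926 = 0.0969135

P(L) ≈ 0.0969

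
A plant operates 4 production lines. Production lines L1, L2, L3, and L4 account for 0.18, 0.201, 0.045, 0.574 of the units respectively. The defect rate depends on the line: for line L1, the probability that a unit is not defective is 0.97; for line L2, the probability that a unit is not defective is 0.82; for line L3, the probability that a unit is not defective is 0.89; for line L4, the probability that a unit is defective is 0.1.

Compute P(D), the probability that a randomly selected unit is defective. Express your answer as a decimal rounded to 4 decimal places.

P(D|L1) = 1 − 0.97 = 0.03.
P(D|L2) = 1 − 0.82 = 0.18.
P(D|L3) = 1 − 0.89 = 0.11.
P(D) = P(D|L1)·P(L1) + P(D|L2)·P(L2) + P(D|L3)·P(L3) + P(D|L4)·P(L4)
      = 0.03·0.18 + 0.18·0.201 + 0.11·0.045 + 0.1·0.574
      = 0.0054 + 0.03618 + 0.00495 + 0.0574 = 0.10393

P(D) ≈ 0.1039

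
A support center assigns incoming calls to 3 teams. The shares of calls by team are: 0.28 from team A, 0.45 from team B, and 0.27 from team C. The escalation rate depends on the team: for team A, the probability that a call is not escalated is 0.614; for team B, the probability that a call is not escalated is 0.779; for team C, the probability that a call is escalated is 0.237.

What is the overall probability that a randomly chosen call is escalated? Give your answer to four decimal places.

P(E|A) = 1 − 0.614 = 0.386.
P(E|B) = 1 − 0.779 = 0.221.
P(E) = P(E|A)·P(A) + P(E|B)·P(B) + P(E|C)·P(C)
      = 0.386·0.28 + 0.221·0.45 + 0.237·0.27
      = 0.10808 + 0.09945 + 0.06399 = 0.27152

P(E) ≈ 0.2715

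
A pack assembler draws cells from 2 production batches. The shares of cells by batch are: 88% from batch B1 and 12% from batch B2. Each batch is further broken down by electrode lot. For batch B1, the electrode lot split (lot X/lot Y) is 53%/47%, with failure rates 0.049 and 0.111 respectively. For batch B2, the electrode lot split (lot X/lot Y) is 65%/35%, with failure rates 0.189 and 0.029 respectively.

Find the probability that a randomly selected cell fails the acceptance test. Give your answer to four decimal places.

P(F|B1) = 0.53·0.049 + 0.47·0.111 = 0.02597 + 0.05217 = 0.07814
P(F|B2) = 0.65·0.189 + 0.35·0.029 = 0.12285 + 0.01015 = 0.133
Then overall,
P(F) = 0.88·0.07814 + 0.12·0.133
      = 0.0687632 + 0.01596 = 0.0847232

P(F) ≈ 0.0847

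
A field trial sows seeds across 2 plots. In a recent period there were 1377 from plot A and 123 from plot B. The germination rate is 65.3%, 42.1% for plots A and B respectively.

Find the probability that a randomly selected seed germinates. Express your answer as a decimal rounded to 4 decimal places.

Total: 1377 + 123 = 1500.
P(A) = 1377/1500 = 0.918. P(B) = 123/1500 = 0.082.
P(G) = P(G|A)·P(A) + P(G|B)·P(B)
      = 0.653·0.918 + 0.421·0.082
      = 0.599454 + 0.034522 = 0.633976

P(G) ≈ 0.6340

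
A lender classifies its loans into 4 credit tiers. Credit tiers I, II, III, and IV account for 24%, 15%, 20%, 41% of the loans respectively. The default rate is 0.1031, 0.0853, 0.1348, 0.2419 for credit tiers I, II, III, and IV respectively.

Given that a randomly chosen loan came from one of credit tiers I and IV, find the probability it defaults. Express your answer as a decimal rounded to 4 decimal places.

0.1907

Let S = {I, IV}.
P(S) = 0.24 + 0.41 = 0.65.
P(D ∩ S) = 0.1031·0.24 + 0.2419·0.41 = 0.024744 + 0.099179 = 0.123923.
P(D | S) = 0.123923 / 0.65 = 0.190651…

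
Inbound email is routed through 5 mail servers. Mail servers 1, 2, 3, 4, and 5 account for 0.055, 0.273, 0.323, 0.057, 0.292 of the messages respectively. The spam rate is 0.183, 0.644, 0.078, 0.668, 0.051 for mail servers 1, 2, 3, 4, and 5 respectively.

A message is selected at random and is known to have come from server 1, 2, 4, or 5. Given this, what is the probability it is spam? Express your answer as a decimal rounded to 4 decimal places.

0.3528

Let J = {1, 2, 4, 5}.
P(J) = 0.055 + 0.273 + 0.057 + 0.292 = 0.677.
P(S ∩ J) = 0.183·0.055 + 0.644·0.273 + 0.668·0.057 + 0.051·0.292 = 0.010065 + 0.175812 + 0.038076 + 0.014892 = 0.238845.
P(S | J) = 0.238845 / 0.677 = 0.352799…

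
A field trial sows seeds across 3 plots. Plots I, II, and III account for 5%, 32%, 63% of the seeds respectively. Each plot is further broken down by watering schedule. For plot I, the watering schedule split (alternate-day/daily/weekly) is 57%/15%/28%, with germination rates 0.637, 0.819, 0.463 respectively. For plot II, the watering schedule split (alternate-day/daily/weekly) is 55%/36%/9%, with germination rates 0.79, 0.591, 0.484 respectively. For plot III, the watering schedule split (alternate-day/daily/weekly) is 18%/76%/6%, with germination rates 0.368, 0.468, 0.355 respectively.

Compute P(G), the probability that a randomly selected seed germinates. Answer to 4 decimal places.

P(G) ≈ 0.5311

P(G|I) = 0.57·0.637 + 0.15·0.819 + 0.28·0.463 = 0.36309 + 0.12285 + 0.12964 = 0.61558
P(G|II) = 0.55·0.79 + 0.36·0.591 + 0.09·0.484 = 0.4345 + 0.21276 + 0.04356 = 0.69082
P(G|III) = 0.18·0.368 + 0.76·0.468 + 0.06·0.355 = 0.06624 + 0.35568 + 0.0213 = 0.44322
By total probability over the outer partition,
P(G) = 0.05·0.61558 + 0.32·0.69082 + 0.63·0.44322
      = 0.030779 + 0.2210624 + 0.2792286 = 0.53107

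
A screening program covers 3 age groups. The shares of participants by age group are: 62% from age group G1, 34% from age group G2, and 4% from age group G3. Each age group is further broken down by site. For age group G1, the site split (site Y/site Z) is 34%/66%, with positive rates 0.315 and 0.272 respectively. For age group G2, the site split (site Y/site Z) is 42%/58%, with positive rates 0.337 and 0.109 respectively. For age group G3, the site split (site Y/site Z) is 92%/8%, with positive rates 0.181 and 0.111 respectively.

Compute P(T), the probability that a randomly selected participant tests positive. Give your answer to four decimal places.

P(T|G1) = 0.34·0.315 + 0.66·0.272 = 0.1071 + 0.17952 = 0.28662
P(T|G2) = 0.42·0.337 + 0.58·0.109 = 0.14154 + 0.06322 = 0.20476
P(T|G3) = 0.92·0.181 + 0.08·0.111 = 0.16652 + 0.00888 = 0.1754
Then overall,
P(T) = 0.62·0.28662 + 0.34·0.20476 + 0.04·0.1754
      = 0.1777044 + 0.0696184 + 0.007016 = 0.2543388

P(T) ≈ 0.2543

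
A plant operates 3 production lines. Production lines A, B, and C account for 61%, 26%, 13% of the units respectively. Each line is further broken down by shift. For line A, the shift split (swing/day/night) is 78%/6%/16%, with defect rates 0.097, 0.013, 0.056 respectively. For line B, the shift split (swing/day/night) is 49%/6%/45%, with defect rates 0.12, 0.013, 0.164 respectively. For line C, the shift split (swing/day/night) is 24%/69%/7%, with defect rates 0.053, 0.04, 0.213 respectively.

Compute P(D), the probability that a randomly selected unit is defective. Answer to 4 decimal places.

P(D|A) = 0.78·0.097 + 0.06·0.013 + 0.16·0.056 = 0.07566 + 0.00078 + 0.00896 = 0.0854
P(D|B) = 0.49·0.12 + 0.06·0.013 + 0.45·0.164 = 0.0588 + 0.00078 + 0.0738 = 0.13338
P(D|C) = 0.24·0.053 + 0.69·0.04 + 0.07·0.213 = 0.01272 + 0.0276 + 0.01491 = 0.05523
By total probability over the outer partition,
P(D) = 0.61·0.0854 + 0.26·0.13338 + 0.13·0.05523
      = 0.052094 + 0.0346788 + 0.0071799 = 0.0939527

0.0940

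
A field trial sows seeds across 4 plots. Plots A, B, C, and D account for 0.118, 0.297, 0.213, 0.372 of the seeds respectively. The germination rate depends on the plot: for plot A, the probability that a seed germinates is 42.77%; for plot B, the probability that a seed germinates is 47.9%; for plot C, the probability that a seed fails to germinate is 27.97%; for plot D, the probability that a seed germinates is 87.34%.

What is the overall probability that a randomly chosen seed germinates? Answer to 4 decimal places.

P(G) ≈ 0.6711

P(G|C) = 1 − 0.2797 = 0.7203.
P(G) = P(G|A)·P(A) + P(G|B)·P(B) + P(G|C)·P(C) + P(G|D)·P(D)
      = 0.4277·0.118 + 0.479·0.297 + 0.7203·0.213 + 0.8734·0.372
      = 0.0504686 + 0.142263 + 0.1534239 + 0.3249048 = 0.6710603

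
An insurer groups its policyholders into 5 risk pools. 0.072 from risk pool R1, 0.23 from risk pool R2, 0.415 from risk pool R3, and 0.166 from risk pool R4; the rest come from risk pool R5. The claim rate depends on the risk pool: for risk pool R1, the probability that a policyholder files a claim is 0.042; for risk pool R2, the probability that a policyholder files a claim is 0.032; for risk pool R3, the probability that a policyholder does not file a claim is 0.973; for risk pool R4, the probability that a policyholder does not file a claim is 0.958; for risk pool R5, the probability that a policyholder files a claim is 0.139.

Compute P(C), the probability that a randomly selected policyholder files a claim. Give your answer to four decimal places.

0.0448

P(R5) = 1 − (0.072 + 0.23 + 0.415 + 0.166) = 0.117.
P(C|R3) = 1 − 0.973 = 0.027.
P(C|R4) = 1 − 0.958 = 0.042.
P(C) = P(C|R1)·P(R1) + P(C|R2)·P(R2) + P(C|R3)·P(R3) + P(C|R4)·P(R4) + P(C|R5)·P(R5)
      = 0.042·0.072 + 0.032·0.23 + 0.027·0.415 + 0.042·0.166 + 0.139·0.117
      = 0.003024 + 0.00736 + 0.011205 + 0.006972 + 0.016263 = 0.044824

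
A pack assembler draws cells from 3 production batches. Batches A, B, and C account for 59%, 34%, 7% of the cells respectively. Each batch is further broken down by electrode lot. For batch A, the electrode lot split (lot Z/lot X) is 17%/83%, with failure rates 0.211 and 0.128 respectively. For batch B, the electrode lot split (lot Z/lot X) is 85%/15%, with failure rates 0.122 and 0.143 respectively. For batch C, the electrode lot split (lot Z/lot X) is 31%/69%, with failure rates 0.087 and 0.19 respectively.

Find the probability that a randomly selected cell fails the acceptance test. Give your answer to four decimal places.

P(F|A) = 0.17·0.211 + 0.83·0.128 = 0.03587 + 0.10624 = 0.14211
P(F|B) = 0.85·0.122 + 0.15·0.143 = 0.1037 + 0.02145 = 0.12515
P(F|C) = 0.31·0.087 + 0.69·0.19 = 0.02697 + 0.1311 = 0.15807
Then overall,
P(F) = 0.59·0.14211 + 0.34·0.12515 + 0.07·0.15807
      = 0.0838449 + 0.042551 + 0.0110649 = 0.1374608

0.1375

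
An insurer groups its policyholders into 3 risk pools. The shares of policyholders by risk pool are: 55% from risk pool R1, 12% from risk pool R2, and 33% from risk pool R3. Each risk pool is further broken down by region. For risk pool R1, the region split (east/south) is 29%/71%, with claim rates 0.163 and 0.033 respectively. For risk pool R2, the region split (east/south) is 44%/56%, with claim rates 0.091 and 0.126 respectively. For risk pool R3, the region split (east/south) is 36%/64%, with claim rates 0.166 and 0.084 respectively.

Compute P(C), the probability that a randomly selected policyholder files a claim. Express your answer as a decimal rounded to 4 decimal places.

P(C|R1) = 0.29·0.163 + 0.71·0.033 = 0.04727 + 0.02343 = 0.0707
P(C|R2) = 0.44·0.091 + 0.56·0.126 = 0.04004 + 0.07056 = 0.1106
P(C|R3) = 0.36·0.166 + 0.64·0.084 = 0.05976 + 0.05376 = 0.11352
Then overall,
P(C) = 0.55·0.0707 + 0.12·0.1106 + 0.33·0.11352
      = 0.038885 + 0.013272 + 0.0374616 = 0.0896186

0.0896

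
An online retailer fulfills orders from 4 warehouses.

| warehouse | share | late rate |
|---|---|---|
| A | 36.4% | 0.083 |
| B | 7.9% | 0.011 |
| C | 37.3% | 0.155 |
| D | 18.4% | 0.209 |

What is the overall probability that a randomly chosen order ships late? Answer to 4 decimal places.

P(L) = P(L|A)·P(A) + P(L|B)·P(B) + P(L|C)·P(C) + P(L|D)·P(D)
      = 0.083·0.364 + 0.011·0.079 + 0.155·0.373 + 0.209·0.184
      = 0.030212 + 0.000869 + 0.057815 + 0.038456 = 0.127352

P(L) ≈ 0.1274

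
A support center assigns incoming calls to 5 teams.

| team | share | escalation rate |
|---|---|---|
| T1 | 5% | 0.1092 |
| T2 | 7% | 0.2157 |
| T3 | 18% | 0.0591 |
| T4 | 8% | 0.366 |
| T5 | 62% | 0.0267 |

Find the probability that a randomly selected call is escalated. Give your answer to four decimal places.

0.0770

P(E) = P(E|T1)·P(T1) + P(E|T2)·P(T2) + P(E|T3)·P(T3) + P(E|T4)·P(T4) + P(E|T5)·P(T5)
      = 0.1092·0.05 + 0.2157·0.07 + 0.0591·0.18 + 0.366·0.08 + 0.0267·0.62
      = 0.00546 + 0.015099 + 0.010638 + 0.02928 + 0.016554 = 0.077031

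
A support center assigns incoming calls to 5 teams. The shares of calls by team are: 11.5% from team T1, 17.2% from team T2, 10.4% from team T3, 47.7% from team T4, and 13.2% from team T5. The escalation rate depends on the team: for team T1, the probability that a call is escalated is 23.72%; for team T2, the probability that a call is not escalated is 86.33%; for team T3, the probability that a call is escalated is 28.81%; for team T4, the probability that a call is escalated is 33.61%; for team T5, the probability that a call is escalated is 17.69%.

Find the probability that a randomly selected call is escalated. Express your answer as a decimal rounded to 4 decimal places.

P(E) ≈ 0.2644

P(E|T2) = 1 − 0.8633 = 0.1367.
Using total probability over the partition,
P(E) = P(E|T1)·P(T1) + P(E|T2)·P(T2) + P(E|T3)·P(T3) + P(E|T4)·P(T4) + P(E|T5)·P(T5)
      = 0.2372·0.115 + 0.1367·0.172 + 0.2881·0.104 + 0.3361·0.477 + 0.1769·0.132
      = 0.027278 + 0.0235124 + 0.0299624 + 0.1603197 + 0.0233508 = 0.2644233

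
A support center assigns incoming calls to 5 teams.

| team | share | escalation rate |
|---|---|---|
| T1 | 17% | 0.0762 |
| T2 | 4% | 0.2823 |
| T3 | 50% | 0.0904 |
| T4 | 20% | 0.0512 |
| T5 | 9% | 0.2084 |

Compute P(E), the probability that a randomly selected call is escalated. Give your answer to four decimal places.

Summing over the partition,
P(E) = P(E|T1)·P(T1) + P(E|T2)·P(T2) + P(E|T3)·P(T3) + P(E|T4)·P(T4) + P(E|T5)·P(T5)
      = 0.0762·0.17 + 0.2823·0.04 + 0.0904·0.5 + 0.0512·0.2 + 0.2084·0.09
      = 0.012954 + 0.011292 + 0.0452 + 0.01024 + 0.018756 = 0.098442

P(E) ≈ 0.0984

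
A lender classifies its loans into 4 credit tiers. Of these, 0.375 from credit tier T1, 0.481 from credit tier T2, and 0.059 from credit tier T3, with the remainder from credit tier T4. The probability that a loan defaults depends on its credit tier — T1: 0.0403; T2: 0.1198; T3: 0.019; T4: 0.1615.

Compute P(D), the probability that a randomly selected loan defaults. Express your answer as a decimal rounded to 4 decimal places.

0.0876

P(T4) = 1 − (0.375 + 0.481 + 0.059) = 0.085.
P(D) = P(D|T1)·P(T1) + P(D|T2)·P(T2) + P(D|T3)·P(T3) + P(D|T4)·P(T4)
      = 0.0403·0.375 + 0.1198·0.481 + 0.019·0.059 + 0.1615·0.085
      = 0.0151125 + 0.0576238 + 0.001121 + 0.0137275 = 0.0875848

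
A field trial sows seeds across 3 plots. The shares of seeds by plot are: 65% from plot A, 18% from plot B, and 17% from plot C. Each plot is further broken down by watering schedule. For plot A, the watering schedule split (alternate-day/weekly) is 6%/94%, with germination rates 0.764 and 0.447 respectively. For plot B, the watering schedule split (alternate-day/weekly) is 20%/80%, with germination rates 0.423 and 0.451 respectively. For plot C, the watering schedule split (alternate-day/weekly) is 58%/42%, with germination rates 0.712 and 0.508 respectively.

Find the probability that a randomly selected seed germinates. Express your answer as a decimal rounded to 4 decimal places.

P(G) ≈ 0.4896

P(G|A) = 0.06·0.764 + 0.94·0.447 = 0.04584 + 0.42018 = 0.46602
P(G|B) = 0.2·0.423 + 0.8·0.451 = 0.0846 + 0.3608 = 0.4454
P(G|C) = 0.58·0.712 + 0.42·0.508 = 0.41296 + 0.21336 = 0.62632
Then overall,
P(G) = 0.65·0.46602 + 0.18·0.4454 + 0.17·0.62632
      = 0.302913 + 0.080172 + 0.1064744 = 0.4895594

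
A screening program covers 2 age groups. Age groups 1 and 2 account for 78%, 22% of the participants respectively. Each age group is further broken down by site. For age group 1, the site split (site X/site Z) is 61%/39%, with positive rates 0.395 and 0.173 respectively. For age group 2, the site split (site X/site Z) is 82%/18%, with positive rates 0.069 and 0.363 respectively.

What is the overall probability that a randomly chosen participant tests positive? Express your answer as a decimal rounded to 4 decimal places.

0.2674

P(T|1) = 0.61·0.395 + 0.39·0.173 = 0.24095 + 0.06747 = 0.30842
P(T|2) = 0.82·0.069 + 0.18·0.363 = 0.05658 + 0.06534 = 0.12192
Then overall,
P(T) = 0.78·0.30842 + 0.22·0.12192
      = 0.2405676 + 0.0268224 = 0.26739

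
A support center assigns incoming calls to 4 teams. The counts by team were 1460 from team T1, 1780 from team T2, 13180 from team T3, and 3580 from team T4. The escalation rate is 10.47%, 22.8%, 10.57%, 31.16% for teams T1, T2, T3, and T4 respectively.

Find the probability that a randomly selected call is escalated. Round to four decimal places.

Total: 1460 + 1780 + 13180 + 3580 = 20000.
P(T1) = 1460/20000 = 0.073. P(T2) = 1780/20000 = 0.089. P(T3) = 13180/20000 = 0.659. P(T4) = 3580/20000 = 0.179.
By the law of total probability,
P(E) = P(E|T1)·P(T1) + P(E|T2)·P(T2) + P(E|T3)·P(T3) + P(E|T4)·P(T4)
      = 0.1047·0.073 + 0.228·0.089 + 0.1057·0.659 + 0.3116·0.179
      = 0.0076431 + 0.020292 + 0.0696563 + 0.0557764 = 0.1533678

P(E) ≈ 0.1534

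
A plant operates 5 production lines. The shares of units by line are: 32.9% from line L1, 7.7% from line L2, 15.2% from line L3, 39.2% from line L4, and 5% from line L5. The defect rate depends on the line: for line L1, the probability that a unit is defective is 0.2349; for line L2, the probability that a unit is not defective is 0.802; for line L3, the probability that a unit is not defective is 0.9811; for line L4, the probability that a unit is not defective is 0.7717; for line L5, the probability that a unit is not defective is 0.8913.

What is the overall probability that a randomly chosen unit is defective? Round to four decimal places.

P(D|L2) = 1 − 0.802 = 0.198.
P(D|L3) = 1 − 0.9811 = 0.0189.
P(D|L4) = 1 − 0.7717 = 0.2283.
P(D|L5) = 1 − 0.8913 = 0.1087.
Summing over the partition,
P(D) = P(D|L1)·P(L1) + P(D|L2)·P(L2) + P(D|L3)·P(L3) + P(D|L4)·P(L4) + P(D|L5)·P(L5)
      = 0.2349·0.329 + 0.198·0.077 + 0.0189·0.152 + 0.2283·0.392 + 0.1087·0.05
      = 0.0772821 + 0.015246 + 0.0028728 + 0.0894936 + 0.005435 = 0.1903295

P(D) ≈ 0.1903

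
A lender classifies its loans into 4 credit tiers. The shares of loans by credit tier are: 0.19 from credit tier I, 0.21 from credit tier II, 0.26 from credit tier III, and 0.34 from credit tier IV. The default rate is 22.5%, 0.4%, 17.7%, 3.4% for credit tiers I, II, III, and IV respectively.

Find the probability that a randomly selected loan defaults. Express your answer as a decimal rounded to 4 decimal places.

0.1012

P(D) = P(D|I)·P(I) + P(D|II)·P(II) + P(D|III)·P(III) + P(D|IV)·P(IV)
      = 0.225·0.19 + 0.004·0.21 + 0.177·0.26 + 0.034·0.34
      = 0.04275 + 0.00084 + 0.04602 + 0.01156 = 0.10117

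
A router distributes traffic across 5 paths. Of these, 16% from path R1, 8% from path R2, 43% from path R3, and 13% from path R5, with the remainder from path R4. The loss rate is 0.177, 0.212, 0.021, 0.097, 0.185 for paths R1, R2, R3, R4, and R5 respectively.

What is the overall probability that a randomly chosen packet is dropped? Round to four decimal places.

0.0978

P(R4) = 1 − (0.16 + 0.08 + 0.43 + 0.13) = 0.2.
P(L) = P(L|R1)·P(R1) + P(L|R2)·P(R2) + P(L|R3)·P(R3) + P(L|R4)·P(R4) + P(L|R5)·P(R5)
      = 0.177·0.16 + 0.212·0.08 + 0.021·0.43 + 0.097·0.2 + 0.185·0.13
      = 0.02832 + 0.01696 + 0.00903 + 0.0194 + 0.02405 = 0.09776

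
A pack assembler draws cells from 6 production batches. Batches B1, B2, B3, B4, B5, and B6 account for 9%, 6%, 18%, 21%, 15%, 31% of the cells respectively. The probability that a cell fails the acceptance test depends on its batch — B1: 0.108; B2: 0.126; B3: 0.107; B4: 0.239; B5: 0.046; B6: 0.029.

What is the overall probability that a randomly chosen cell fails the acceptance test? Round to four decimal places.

0.1026

Summing over the partition,
P(F) = P(F|B1)·P(B1) + P(F|B2)·P(B2) + P(F|B3)·P(B3) + P(F|B4)·P(B4) + P(F|B5)·P(B5) + P(F|B6)·P(B6)
      = 0.108·0.09 + 0.126·0.06 + 0.107·0.18 + 0.239·0.21 + 0.046·0.15 + 0.029·0.31
      = 0.00972 + 0.00756 + 0.01926 + 0.05019 + 0.0069 + 0.00899 = 0.10262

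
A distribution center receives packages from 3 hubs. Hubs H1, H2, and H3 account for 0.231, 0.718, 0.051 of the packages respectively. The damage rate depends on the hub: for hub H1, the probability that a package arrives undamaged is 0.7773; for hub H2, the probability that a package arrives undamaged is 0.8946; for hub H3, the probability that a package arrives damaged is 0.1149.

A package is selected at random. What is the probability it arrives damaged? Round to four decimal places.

P(D|H1) = 1 − 0.7773 = 0.2227.
P(D|H2) = 1 − 0.8946 = 0.1054.
By the law of total probability,
P(D) = P(D|H1)·P(H1) + P(D|H2)·P(H2) + P(D|H3)·P(H3)
      = 0.2227·0.231 + 0.1054·0.718 + 0.1149·0.051
      = 0.0514437 + 0.0756772 + 0.0058599 = 0.1329808

0.1330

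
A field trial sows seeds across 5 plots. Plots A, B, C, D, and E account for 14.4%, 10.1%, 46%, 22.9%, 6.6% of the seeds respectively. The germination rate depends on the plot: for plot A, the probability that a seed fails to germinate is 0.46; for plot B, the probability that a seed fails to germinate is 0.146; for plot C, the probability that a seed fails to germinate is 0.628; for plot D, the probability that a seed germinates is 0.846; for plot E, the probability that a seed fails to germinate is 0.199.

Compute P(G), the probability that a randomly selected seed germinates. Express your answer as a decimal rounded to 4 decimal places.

P(G) ≈ 0.5817

P(G|A) = 1 − 0.46 = 0.54.
P(G|B) = 1 − 0.146 = 0.854.
P(G|C) = 1 − 0.628 = 0.372.
P(G|E) = 1 − 0.199 = 0.801.
P(G) = P(G|A)·P(A) + P(G|B)·P(B) + P(G|C)·P(C) + P(G|D)·P(D) + P(G|E)·P(E)
      = 0.54·0.144 + 0.854·0.101 + 0.372·0.46 + 0.846·0.229 + 0.801·0.066
      = 0.07776 + 0.086254 + 0.17112 + 0.193734 + 0.052866 = 0.581734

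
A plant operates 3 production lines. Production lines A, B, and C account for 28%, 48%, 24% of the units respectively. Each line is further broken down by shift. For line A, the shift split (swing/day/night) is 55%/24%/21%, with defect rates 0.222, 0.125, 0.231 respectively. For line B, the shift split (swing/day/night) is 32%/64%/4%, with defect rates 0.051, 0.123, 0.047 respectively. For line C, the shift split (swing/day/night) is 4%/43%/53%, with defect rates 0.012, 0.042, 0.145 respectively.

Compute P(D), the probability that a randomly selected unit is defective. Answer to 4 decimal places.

P(D|A) = 0.55·0.222 + 0.24·0.125 + 0.21·0.231 = 0.1221 + 0.03 + 0.04851 = 0.20061
P(D|B) = 0.32·0.051 + 0.64·0.123 + 0.04·0.047 = 0.01632 + 0.07872 + 0.00188 = 0.09692
P(D|C) = 0.04·0.012 + 0.43·0.042 + 0.53·0.145 = 0.00048 + 0.01806 + 0.07685 = 0.09539
Then overall,
P(D) = 0.28·0.20061 + 0.48·0.09692 + 0.24·0.09539
      = 0.0561708 + 0.0465216 + 0.0228936 = 0.125586

P(D) ≈ 0.1256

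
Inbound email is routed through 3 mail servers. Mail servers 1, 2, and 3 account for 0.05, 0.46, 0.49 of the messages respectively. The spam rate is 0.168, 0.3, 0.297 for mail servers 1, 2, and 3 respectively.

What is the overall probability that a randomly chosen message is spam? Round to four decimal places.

P(S) = P(S|1)·P(1) + P(S|2)·P(2) + P(S|3)·P(3)
      = 0.168·0.05 + 0.3·0.46 + 0.297·0.49
      = 0.0084 + 0.138 + 0.14553 = 0.29193

0.2919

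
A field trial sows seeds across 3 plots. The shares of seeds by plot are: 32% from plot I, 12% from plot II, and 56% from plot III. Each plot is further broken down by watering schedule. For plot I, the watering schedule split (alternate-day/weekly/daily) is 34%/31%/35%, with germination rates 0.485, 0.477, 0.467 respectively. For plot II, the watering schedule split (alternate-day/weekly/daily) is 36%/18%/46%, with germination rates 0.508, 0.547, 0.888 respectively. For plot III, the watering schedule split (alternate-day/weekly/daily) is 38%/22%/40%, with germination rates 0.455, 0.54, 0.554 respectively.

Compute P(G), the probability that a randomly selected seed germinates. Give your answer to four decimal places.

0.5226

P(G|I) = 0.34·0.485 + 0.31·0.477 + 0.35·0.467 = 0.1649 + 0.14787 + 0.16345 = 0.47622
P(G|II) = 0.36·0.508 + 0.18·0.547 + 0.46·0.888 = 0.18288 + 0.09846 + 0.40848 = 0.68982
P(G|III) = 0.38·0.455 + 0.22·0.54 + 0.4·0.554 = 0.1729 + 0.1188 + 0.2216 = 0.5133
By total probability over the outer partition,
P(G) = 0.32·0.47622 + 0.12·0.68982 + 0.56·0.5133
      = 0.1523904 + 0.0827784 + 0.287448 = 0.5226168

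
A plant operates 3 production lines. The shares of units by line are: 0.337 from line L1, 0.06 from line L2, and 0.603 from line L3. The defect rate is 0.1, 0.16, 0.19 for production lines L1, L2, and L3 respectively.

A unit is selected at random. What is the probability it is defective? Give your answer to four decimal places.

Using total probability over the partition,
P(D) = P(D|L1)·P(L1) + P(D|L2)·P(L2) + P(D|L3)·P(L3)
      = 0.1·0.337 + 0.16·0.06 + 0.19·0.603
      = 0.0337 + 0.0096 + 0.11457 = 0.15787

P(D) ≈ 0.1579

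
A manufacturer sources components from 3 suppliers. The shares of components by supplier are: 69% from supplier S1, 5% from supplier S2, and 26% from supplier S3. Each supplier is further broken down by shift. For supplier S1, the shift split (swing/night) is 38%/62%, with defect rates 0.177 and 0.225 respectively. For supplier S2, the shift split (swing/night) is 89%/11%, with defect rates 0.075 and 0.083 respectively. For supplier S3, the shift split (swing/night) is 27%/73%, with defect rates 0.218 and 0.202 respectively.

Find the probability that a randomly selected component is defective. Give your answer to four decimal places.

P(D) ≈ 0.2001

P(D|S1) = 0.38·0.177 + 0.62·0.225 = 0.06726 + 0.1395 = 0.20676
P(D|S2) = 0.89·0.075 + 0.11·0.083 = 0.06675 + 0.00913 = 0.07588
P(D|S3) = 0.27·0.218 + 0.73·0.202 = 0.05886 + 0.14746 = 0.20632
Then overall,
P(D) = 0.69·0.20676 + 0.05·0.07588 + 0.26·0.20632
      = 0.1426644 + 0.003794 + 0.0536432 = 0.2001016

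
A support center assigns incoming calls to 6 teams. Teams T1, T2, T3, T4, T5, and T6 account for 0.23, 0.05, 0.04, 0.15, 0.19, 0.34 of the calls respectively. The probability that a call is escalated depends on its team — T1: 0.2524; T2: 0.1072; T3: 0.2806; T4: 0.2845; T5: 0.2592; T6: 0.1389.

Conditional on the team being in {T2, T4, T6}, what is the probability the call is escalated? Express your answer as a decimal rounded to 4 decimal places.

P(E|S) ≈ 0.1764

Let S = {T2, T4, T6}.
P(S) = 0.05 + 0.15 + 0.34 = 0.54.
P(E ∩ S) = 0.1072·0.05 + 0.2845·0.15 + 0.1389·0.34 = 0.00536 + 0.042675 + 0.047226 = 0.095261.
P(E | S) = 0.095261 / 0.54 = 0.176409…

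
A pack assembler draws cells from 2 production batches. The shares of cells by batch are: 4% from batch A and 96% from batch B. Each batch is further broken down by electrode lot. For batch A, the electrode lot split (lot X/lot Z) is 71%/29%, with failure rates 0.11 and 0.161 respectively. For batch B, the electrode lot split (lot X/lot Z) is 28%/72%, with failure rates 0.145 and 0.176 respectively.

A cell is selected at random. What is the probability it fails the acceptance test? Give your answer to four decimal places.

P(F|A) = 0.71·0.11 + 0.29·0.161 = 0.0781 + 0.04669 = 0.12479
P(F|B) = 0.28·0.145 + 0.72·0.176 = 0.0406 + 0.12672 = 0.16732
Then overall,
P(F) = 0.04·0.12479 + 0.96·0.16732
      = 0.0049916 + 0.1606272 = 0.1656188

P(F) ≈ 0.1656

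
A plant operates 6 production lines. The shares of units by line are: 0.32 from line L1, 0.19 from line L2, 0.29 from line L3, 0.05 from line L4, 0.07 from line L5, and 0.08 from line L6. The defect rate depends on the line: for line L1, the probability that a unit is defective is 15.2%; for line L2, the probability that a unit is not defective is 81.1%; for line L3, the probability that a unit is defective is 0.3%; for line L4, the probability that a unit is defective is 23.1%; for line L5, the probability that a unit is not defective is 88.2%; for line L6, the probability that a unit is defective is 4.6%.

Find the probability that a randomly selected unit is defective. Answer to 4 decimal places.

P(D|L2) = 1 − 0.811 = 0.189.
P(D|L5) = 1 − 0.882 = 0.118.
P(D) = P(D|L1)·P(L1) + P(D|L2)·P(L2) + P(D|L3)·P(L3) + P(D|L4)·P(L4) + P(D|L5)·P(L5) + P(D|L6)·P(L6)
      = 0.152·0.32 + 0.189·0.19 + 0.003·0.29 + 0.231·0.05 + 0.118·0.07 + 0.046·0.08
      = 0.04864 + 0.03591 + 0.00087 + 0.01155 + 0.00826 + 0.00368 = 0.10891

P(D) ≈ 0.1089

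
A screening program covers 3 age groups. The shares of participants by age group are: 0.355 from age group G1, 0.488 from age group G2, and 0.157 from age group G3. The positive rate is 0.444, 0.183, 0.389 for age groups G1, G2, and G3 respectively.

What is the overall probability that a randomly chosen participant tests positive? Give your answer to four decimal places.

0.3080

By the law of total probability,
P(T) = P(T|G1)·P(G1) + P(T|G2)·P(G2) + P(T|G3)·P(G3)
      = 0.444·0.355 + 0.183·0.488 + 0.389·0.157
      = 0.15762 + 0.089304 + 0.061073 = 0.307997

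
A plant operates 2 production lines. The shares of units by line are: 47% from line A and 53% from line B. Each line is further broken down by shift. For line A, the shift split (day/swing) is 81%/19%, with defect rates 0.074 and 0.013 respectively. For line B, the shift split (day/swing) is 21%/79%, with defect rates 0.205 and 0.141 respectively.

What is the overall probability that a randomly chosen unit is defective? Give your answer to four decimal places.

P(D|A) = 0.81·0.074 + 0.19·0.013 = 0.05994 + 0.00247 = 0.06241
P(D|B) = 0.21·0.205 + 0.79·0.141 = 0.04305 + 0.11139 = 0.15444
Then overall,
P(D) = 0.47·0.06241 + 0.53·0.15444
      = 0.0293327 + 0.0818532 = 0.1111859

P(D) ≈ 0.1112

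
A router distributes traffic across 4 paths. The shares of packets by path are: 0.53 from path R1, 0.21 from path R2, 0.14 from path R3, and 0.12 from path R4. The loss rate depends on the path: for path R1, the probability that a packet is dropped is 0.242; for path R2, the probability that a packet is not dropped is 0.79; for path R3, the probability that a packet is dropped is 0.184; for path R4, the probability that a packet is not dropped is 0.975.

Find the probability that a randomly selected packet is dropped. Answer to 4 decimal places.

P(L) ≈ 0.2011

P(L|R2) = 1 − 0.79 = 0.21.
P(L|R4) = 1 − 0.975 = 0.025.
Summing over the partition,
P(L) = P(L|R1)·P(R1) + P(L|R2)·P(R2) + P(L|R3)·P(R3) + P(L|R4)·P(R4)
      = 0.242·0.53 + 0.21·0.21 + 0.184·0.14 + 0.025·0.12
      = 0.12826 + 0.0441 + 0.02576 + 0.003 = 0.20112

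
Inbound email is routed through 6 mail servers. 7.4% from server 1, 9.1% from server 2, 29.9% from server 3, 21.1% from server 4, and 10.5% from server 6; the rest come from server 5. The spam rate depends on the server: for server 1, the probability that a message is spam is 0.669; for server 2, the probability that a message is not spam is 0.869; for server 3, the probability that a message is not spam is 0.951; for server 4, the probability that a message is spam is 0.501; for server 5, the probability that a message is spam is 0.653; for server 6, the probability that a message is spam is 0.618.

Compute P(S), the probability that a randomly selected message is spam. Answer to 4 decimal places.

P(5) = 1 − (0.074 + 0.091 + 0.299 + 0.211 + 0.105) = 0.22.
P(S|2) = 1 − 0.869 = 0.131.
P(S|3) = 1 − 0.951 = 0.049.
P(S) = P(S|1)·P(1) + P(S|2)·P(2) + P(S|3)·P(3) + P(S|4)·P(4) + P(S|5)·P(5) + P(S|6)·P(6)
      = 0.669·0.074 + 0.131·0.091 + 0.049·0.299 + 0.501·0.211 + 0.653·0.22 + 0.618·0.105
      = 0.049506 + 0.011921 + 0.014651 + 0.105711 + 0.14366 + 0.06489 = 0.390339

P(S) ≈ 0.3903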